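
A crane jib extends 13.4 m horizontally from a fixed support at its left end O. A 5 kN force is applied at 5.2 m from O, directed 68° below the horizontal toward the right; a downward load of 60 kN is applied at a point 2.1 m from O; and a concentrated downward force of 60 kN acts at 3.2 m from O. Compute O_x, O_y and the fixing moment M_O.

ΣF_x = 0: O_x + 5·cos68° = 0 → O_x = -1.873 kN.
ΣF_y = 0: O_y − 5·sin68° − 60 − 60 = 0 → O_y = 124.6 kN.
ΣM about O: M_O − 5·sin68°·5.2 − 60·2.1 − 60·3.2 = 0 → M_O = 342.1 kN·m.

O_x = -1.873 kN, O_y = 124.6 kN, M_O = 342.1 kN·m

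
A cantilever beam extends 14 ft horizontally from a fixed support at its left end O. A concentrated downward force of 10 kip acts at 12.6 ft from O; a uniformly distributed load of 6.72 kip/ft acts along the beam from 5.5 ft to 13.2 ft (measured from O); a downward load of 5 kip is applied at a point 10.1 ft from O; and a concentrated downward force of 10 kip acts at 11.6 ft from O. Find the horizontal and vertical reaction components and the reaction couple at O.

O_x = 0, O_y = 76.74 kip, M_O = 776.3 kip·ft

Resultant of the distributed load: 6.72 × 7.7 = 51.744 kip at 9.35 ft from O.
ΣF_x = 0: O_x = 0.
ΣF_y = 0: O_y − 10 − 6.72·7.7 − 5 − 10 = 0 → O_y = 76.74 kip.
ΣM about O: M_O − 10·12.6 − (6.72·7.7)·9.35 − 5·10.1 − 10·11.6 = 0 → M_O = 776.3 kip·ft.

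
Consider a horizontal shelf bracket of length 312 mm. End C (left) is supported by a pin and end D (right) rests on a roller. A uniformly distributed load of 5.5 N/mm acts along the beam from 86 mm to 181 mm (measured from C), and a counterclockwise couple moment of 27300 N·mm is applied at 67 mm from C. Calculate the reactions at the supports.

C_x = 0, C_y = 386.4 N, D_y = 136.1 N

Resultant of the distributed load: 5.5 × 95 = 522.5 N at 133.5 mm from C.
Moments about C: D_y·312 − (5.5·95)·133.5 + 27300 = 0 → D_y = 42453.75/312 = 136.07 ≈ 136.1 N.
ΣF_y = 0: C_y + 136.07 − 5.5·95 = 0 → C_y = 386.4 N.
ΣF_x = 0: no horizontal applied forces, so C_x = 0.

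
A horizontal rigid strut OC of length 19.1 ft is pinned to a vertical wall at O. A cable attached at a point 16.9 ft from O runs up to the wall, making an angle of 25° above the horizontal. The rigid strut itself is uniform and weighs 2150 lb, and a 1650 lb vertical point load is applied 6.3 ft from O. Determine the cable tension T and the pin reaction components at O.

T = 4330 lb, O_x = 3925 lb, O_y = 1970 lb

ΣM about O: T·sin25°·16.9 − 2150·9.55 − 1650·6.3 = 0 → T = 30927.5/(16.9·0.422618) = 4330.22 ≈ 4330 lb.
ΣF_x = 0: O_x − T·cos25° = 0 → O_x = 4330.22 × 0.906308 = 3925 lb.
ΣF_y = 0: O_y + T·sin25° − 2150 − 1650 = 0 → O_y = 3800 − 4330.22 × 0.422618 = 1970 lb.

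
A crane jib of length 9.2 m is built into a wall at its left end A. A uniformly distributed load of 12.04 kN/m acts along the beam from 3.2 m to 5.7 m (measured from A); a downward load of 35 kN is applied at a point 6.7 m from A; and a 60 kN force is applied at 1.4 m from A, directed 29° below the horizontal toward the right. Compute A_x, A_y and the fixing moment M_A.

A_x = -52.48 kN, A_y = 94.19 kN, M_A = 409.2 kN·m

Resultant of the distributed load: 12.04 × 2.5 = 30.1 kN at 4.45 m from A.
ΣF_x = 0: A_x + 60·cos29° = 0 → A_x = -52.48 kN.
ΣF_y = 0: A_y − 12.04·2.5 − 35 − 60·sin29° = 0 → A_y = 94.19 kN.
ΣM about A: M_A − (12.04·2.5)·4.45 − 35·6.7 − 60·sin29°·1.4 = 0 → M_A = 409.2 kN·m.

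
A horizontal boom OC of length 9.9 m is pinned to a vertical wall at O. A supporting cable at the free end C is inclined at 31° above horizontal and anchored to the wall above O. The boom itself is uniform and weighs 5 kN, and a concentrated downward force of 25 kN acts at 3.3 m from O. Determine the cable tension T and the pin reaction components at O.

T = 21.03 kN, O_x = 18.03 kN, O_y = 19.17 kN

ΣM about O: T·sin31°·9.9 − 5·4.95 − 25·3.3 = 0 → T = 107.25/(9.9·0.515038) = 21.034 ≈ 21.03 kN.
ΣF_x = 0: O_x − T·cos31° = 0 → O_x = 21.034 × 0.857167 = 18.03 kN.
ΣF_y = 0: O_y + T·sin31° − 5 − 25 = 0 → O_y = 30 − 21.034 × 0.515038 = 19.17 kN.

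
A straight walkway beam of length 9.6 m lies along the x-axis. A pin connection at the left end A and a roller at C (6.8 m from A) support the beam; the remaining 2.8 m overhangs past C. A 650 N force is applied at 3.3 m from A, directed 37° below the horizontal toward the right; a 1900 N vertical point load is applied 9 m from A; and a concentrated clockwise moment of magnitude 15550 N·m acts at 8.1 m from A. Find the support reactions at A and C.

ΣM about A: C_y·6.8 − 650·sin37°·3.3 − 1900·9 − 15550 = 0 → C_y = 33940.9/6.8 = 4991.31 ≈ 4991 N.
ΣF_y = 0: A_y + 4991.31 − 650·sin37° − 1900 = 0 → A_y = -2700 N.
ΣF_x = 0: A_x + 650·cos37° = 0 → A_x = -519.1 N.

A_x = -519.1 N, A_y = -2700 N, C_y = 4991 N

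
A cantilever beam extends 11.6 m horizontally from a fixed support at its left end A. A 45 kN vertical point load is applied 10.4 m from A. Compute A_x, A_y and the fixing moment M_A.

A_x = 0, A_y = 45.00 kN, M_A = 468.0 kN·m

ΣF_x = 0: A_x = 0.
ΣF_y = 0: A_y − 45 = 0 → A_y = 45.00 kN.
ΣM about A: M_A − 45·10.4 = 0 → M_A = 468.0 kN·m.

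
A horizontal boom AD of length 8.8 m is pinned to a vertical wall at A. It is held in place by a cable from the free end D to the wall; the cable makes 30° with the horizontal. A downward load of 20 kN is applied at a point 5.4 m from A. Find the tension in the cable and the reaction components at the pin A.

T = 24.55 kN, A_x = 21.26 kN, A_y = 7.727 kN

ΣM about A: T·sin30°·8.8 − 20·5.4 = 0 → T = 108/(8.8·0.5) = 24.5455 ≈ 24.55 kN.
ΣF_x = 0: A_x − T·cos30° = 0 → A_x = 24.5455 × 0.866025 = 21.26 kN.
ΣF_y = 0: A_y + T·sin30° − 20 = 0 → A_y = 20 − 24.5455 × 0.5 = 7.727 kN.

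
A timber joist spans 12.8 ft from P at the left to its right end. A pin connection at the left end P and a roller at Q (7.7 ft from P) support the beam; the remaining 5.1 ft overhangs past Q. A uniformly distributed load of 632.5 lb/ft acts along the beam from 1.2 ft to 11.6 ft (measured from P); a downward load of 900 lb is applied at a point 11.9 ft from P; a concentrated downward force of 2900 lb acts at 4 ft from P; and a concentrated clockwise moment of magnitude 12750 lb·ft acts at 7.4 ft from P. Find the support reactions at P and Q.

P_x = 0, P_y = 357.3 lb, Q_y = 10020 lb

Resultant of the distributed load: 632.5 × 10.4 = 6578 lb at 6.4 ft from P.
Taking moments about P: Q_y·7.7 − (632.5·10.4)·6.4 − 900·11.9 − 2900·4 − 12750 = 0 → Q_y = 77159.2/7.7 = 10020.7 ≈ 10020 lb.
ΣF_y = 0: P_y + 10020.7 − 632.5·10.4 − 900 − 2900 = 0 → P_y = 357.3 lb.
ΣF_x = 0: no horizontal applied forces, so P_x = 0.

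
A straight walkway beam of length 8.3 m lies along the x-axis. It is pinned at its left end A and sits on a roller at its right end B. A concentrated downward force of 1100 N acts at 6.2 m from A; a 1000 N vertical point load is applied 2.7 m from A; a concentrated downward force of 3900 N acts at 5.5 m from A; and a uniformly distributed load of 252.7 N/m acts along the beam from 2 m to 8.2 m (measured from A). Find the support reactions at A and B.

Resultant of the distributed load: 252.7 × 6.2 = 1566.74 N at 5.1 m from A.
ΣM about A: B_y·8.3 − 1100·6.2 − 1000·2.7 − 3900·5.5 − (252.7·6.2)·5.1 = 0 → B_y = 38960.374/8.3 = 4694.02 ≈ 4694 N.
ΣF_y = 0: A_y + 4694.02 − 1100 − 1000 − 3900 − 252.7·6.2 = 0 → A_y = 2873 N.
ΣF_x = 0: no horizontal applied forces, so A_x = 0.

A_x = 0, A_y = 2873 N, B_y = 4694 N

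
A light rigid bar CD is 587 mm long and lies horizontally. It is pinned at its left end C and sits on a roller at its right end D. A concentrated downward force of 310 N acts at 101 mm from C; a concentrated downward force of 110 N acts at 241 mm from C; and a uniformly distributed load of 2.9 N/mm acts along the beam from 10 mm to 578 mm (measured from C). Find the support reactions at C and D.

Resultant of the distributed load: 2.9 × 568 = 1647.2 N at 294 mm from C.
Taking moments about C: D_y·587 − 310·101 − 110·241 − (2.9·568)·294 = 0 → D_y = 542096.8/587 = 923.504 ≈ 923.5 N.
ΣF_y = 0: C_y + 923.504 − 310 − 110 − 2.9·568 = 0 → C_y = 1144 N.
ΣF_x = 0: no horizontal applied forces, so C_x = 0.

C_x = 0, C_y = 1144 N, D_y = 923.5 N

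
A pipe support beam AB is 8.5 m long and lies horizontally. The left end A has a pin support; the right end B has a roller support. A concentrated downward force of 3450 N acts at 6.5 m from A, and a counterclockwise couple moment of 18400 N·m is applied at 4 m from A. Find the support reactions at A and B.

A_x = 0, A_y = 2976 N, B_y = 473.5 N

Taking moments about A: B_y·8.5 − 3450·6.5 + 18400 = 0 → B_y = 4025/8.5 = 473.529 ≈ 473.5 N.
ΣF_y = 0: A_y + 473.529 − 3450 = 0 → A_y = 2976 N.
ΣF_x = 0: no horizontal applied forces, so A_x = 0.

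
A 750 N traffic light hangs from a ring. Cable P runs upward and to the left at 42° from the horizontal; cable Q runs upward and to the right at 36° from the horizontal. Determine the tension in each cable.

ΣF_x = 0: −T_P·cos42° + T_Q·cos36° = 0 → T_Q = 0.918578·T_P.
ΣF_y = 0: T_P·sin42° + T_Q·sin36° = 750.
Substitute: T_P·(0.669131 + 0.918578·0.587785) = 750 → T_P = 620.318 ≈ 620.3 N.
Then T_Q = 0.918578 × 620.318 = 569.8 N.

T_P = 620.3 N, T_Q = 569.8 N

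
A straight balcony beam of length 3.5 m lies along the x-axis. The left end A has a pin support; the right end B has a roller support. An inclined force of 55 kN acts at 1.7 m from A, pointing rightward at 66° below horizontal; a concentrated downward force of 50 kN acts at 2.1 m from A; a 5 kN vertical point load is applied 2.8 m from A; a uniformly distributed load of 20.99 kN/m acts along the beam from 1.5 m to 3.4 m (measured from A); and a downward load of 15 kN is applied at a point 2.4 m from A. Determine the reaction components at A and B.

A_x = -22.37 kN, A_y = 63.52 kN, B_y = 96.61 kN

Resultant of the distributed load: 20.99 × 1.9 = 39.881 kN at 2.45 m from A.
ΣM about A: B_y·3.5 − 55·sin66°·1.7 − 50·2.1 − 5·2.8 − (20.99·1.9)·2.45 − 15·2.4 = 0 → B_y = 338.125/3.5 = 96.6071 ≈ 96.61 kN.
ΣF_y = 0: A_y + 96.6071 − 55·sin66° − 50 − 5 − 20.99·1.9 − 15 = 0 → A_y = 63.52 kN.
ΣF_x = 0: A_x + 55·cos66° = 0 → A_x = -22.37 kN.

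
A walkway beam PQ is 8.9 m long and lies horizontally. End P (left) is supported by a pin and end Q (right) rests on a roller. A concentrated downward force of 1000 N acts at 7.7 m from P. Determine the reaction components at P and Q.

P_x = 0, P_y = 134.8 N, Q_y = 865.2 N

Taking moments about P: Q_y·8.9 − 1000·7.7 = 0 → Q_y = 7700/8.9 = 865.169 ≈ 865.2 N.
ΣF_y = 0: P_y + 865.169 − 1000 = 0 → P_y = 134.8 N.
ΣF_x = 0: no horizontal applied forces, so P_x = 0.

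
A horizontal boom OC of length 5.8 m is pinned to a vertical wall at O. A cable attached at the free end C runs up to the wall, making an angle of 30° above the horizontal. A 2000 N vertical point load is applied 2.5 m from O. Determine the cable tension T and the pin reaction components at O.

T = 1724 N, O_x = 1493 N, O_y = 1138 N

ΣM about O: T·sin30°·5.8 − 2000·2.5 = 0 → T = 5000/(5.8·0.5) = 1724.14 ≈ 1724 N.
ΣF_x = 0: O_x − T·cos30° = 0 → O_x = 1724.14 × 0.866025 = 1493 N.
ΣF_y = 0: O_y + T·sin30° − 2000 = 0 → O_y = 2000 − 1724.14 × 0.5 = 1138 N.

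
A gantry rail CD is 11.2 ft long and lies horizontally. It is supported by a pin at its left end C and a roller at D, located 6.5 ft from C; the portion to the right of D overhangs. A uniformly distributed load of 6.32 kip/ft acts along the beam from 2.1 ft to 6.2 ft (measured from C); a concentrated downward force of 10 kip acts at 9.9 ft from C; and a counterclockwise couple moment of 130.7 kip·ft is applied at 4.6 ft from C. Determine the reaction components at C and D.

Resultant of the distributed load: 6.32 × 4.1 = 25.912 kip at 4.15 ft from C.
Moments about C: D_y·6.5 − (6.32·4.1)·4.15 − 10·9.9 + 130.7 = 0 → D_y = 75.8348/6.5 = 11.6669 ≈ 11.67 kip.
ΣF_y = 0: C_y + 11.6669 − 6.32·4.1 − 10 = 0 → C_y = 24.25 kip.
ΣF_x = 0: no horizontal applied forces, so C_x = 0.

C_x = 0, C_y = 24.25 kip, D_y = 11.67 kip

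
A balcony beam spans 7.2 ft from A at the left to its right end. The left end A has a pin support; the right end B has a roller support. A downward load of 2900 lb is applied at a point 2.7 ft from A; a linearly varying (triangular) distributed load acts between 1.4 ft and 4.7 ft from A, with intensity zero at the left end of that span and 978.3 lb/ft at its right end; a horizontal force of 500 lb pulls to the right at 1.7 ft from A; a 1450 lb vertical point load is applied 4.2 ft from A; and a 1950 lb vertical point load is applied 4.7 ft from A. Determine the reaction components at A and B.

Resultant of the triangular load: ½ × 978.3 × 3.3 = 1614.195 lb, acting at 3.6 ft from A (one-third of the span from the peak).
ΣM about A: B_y·7.2 − 2900·2.7 − (½·978.3·3.3)·3.6 − 1450·4.2 − 1950·4.7 = 0 → B_y = 28896.102/7.2 = 4013.35 ≈ 4013 lb.
ΣF_y = 0: A_y + 4013.35 − 2900 − ½·978.3·3.3 − 1450 − 1950 = 0 → A_y = 3901 lb.
ΣF_x = 0: A_x + 500 = 0 → A_x = -500.0 lb.

A_x = -500.0 lb, A_y = 3901 lb, B_y = 4013 lb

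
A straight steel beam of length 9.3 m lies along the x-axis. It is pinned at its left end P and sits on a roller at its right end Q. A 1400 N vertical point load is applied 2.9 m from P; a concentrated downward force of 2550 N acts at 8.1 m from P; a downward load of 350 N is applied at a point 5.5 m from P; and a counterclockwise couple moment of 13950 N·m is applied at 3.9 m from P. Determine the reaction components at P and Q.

P_x = 0, P_y = 2935 N, Q_y = 1365 N

ΣM about P: Q_y·9.3 − 1400·2.9 − 2550·8.1 − 350·5.5 + 13950 = 0 → Q_y = 12690/9.3 = 1364.52 ≈ 1365 N.
ΣF_y = 0: P_y + 1364.52 − 1400 − 2550 − 350 = 0 → P_y = 2935 N.
ΣF_x = 0: no horizontal applied forces, so P_x = 0.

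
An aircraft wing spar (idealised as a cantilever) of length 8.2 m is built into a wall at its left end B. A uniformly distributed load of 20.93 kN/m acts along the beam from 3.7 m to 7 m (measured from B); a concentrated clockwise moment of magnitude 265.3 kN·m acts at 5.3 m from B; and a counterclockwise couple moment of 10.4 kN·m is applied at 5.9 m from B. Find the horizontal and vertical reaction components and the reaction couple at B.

B_x = 0, B_y = 69.07 kN, M_B = 624.4 kN·m

Resultant of the distributed load: 20.93 × 3.3 = 69.069 kN at 5.35 m from B.
ΣF_x = 0: B_x = 0.
ΣF_y = 0: B_y − 20.93·3.3 = 0 → B_y = 69.07 kN.
ΣM about B: M_B − (20.93·3.3)·5.35 − 265.3 + 10.4 = 0 → M_B = 624.4 kN·m.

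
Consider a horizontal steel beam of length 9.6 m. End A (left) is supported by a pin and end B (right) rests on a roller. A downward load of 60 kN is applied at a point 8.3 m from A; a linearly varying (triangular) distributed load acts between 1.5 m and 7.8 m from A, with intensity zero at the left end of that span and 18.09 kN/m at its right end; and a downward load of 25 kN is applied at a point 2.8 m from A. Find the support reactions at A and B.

A_x = 0, A_y = 48.98 kN, B_y = 93.00 kN

Resultant of the triangular load: ½ × 18.09 × 6.3 = 56.9835 kN, acting at 5.7 m from A (one-third of the span from the peak).
Moments about A: B_y·9.6 − 60·8.3 − (½·18.09·6.3)·5.7 − 25·2.8 = 0 → B_y = 892.80595/9.6 = 93.0006 ≈ 93.00 kN.
ΣF_y = 0: A_y + 93.0006 − 60 − ½·18.09·6.3 − 25 = 0 → A_y = 48.98 kN.
ΣF_x = 0: no horizontal applied forces, so A_x = 0.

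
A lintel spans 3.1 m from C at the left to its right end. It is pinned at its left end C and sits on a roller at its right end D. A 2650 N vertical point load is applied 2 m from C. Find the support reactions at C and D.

ΣM about C: D_y·3.1 − 2650·2 = 0 → D_y = 5300/3.1 = 1709.68 ≈ 1710 N.
ΣF_y = 0: C_y + 1709.68 − 2650 = 0 → C_y = 940.3 N.
ΣF_x = 0: no horizontal applied forces, so C_x = 0.

C_x = 0, C_y = 940.3 N, D_y = 1710 N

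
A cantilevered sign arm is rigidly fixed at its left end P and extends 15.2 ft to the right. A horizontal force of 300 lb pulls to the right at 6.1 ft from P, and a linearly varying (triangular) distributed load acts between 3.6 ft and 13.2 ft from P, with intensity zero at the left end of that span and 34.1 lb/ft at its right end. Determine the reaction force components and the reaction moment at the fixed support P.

P_x = -300.0 lb, P_y = 163.7 lb, M_P = 1637 lb·ft

Resultant of the triangular load: ½ × 34.1 × 9.6 = 163.68 lb, acting at 10 ft from P (one-third of the span from the peak).
ΣF_x = 0: P_x + 300 = 0 → P_x = -300.0 lb.
ΣF_y = 0: P_y − ½·34.1·9.6 = 0 → P_y = 163.7 lb.
ΣM about P: M_P − (½·34.1·9.6)·10 = 0 → M_P = 1637 lb·ft.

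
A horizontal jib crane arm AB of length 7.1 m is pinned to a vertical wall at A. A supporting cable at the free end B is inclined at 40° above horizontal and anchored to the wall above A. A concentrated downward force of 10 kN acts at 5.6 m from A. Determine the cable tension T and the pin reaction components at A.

T = 12.27 kN, A_x = 9.400 kN, A_y = 2.113 kN

ΣM about A: T·sin40°·7.1 − 10·5.6 = 0 → T = 56/(7.1·0.642788) = 12.2705 ≈ 12.27 kN.
ΣF_x = 0: A_x − T·cos40° = 0 → A_x = 12.2705 × 0.766044 = 9.400 kN.
ΣF_y = 0: A_y + T·sin40° − 10 = 0 → A_y = 10 − 12.2705 × 0.642788 = 2.113 kN.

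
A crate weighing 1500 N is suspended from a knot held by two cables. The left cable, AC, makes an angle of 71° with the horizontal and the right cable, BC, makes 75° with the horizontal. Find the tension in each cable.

ΣF_x = 0: −T_AC·cos71° + T_BC·cos75° = 0 → T_BC = 1.2579·T_AC.
ΣF_y = 0: T_AC·sin71° + T_BC·sin75° = 1500.
Substitute: T_AC·(0.945519 + 1.2579·0.965926) = 1500 → T_AC = 694.265 ≈ 694.3 N.
Then T_BC = 1.2579 × 694.265 = 873.3 N.

T_AC = 694.3 N, T_BC = 873.3 N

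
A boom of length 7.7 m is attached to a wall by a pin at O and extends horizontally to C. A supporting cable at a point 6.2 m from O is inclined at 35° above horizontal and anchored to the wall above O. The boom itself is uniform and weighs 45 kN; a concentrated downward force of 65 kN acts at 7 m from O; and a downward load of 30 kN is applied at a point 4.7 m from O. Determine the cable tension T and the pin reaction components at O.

ΣM about O: T·sin35°·6.2 − 45·3.85 − 65·7 − 30·4.7 = 0 → T = 769.25/(6.2·0.573576) = 216.314 ≈ 216.3 kN.
ΣF_x = 0: O_x − T·cos35° = 0 → O_x = 216.314 × 0.819152 = 177.2 kN.
ΣF_y = 0: O_y + T·sin35° − 45 − 65 − 30 = 0 → O_y = 140 − 216.314 × 0.573576 = 15.93 kN.

T = 216.3 kN, O_x = 177.2 kN, O_y = 15.93 kN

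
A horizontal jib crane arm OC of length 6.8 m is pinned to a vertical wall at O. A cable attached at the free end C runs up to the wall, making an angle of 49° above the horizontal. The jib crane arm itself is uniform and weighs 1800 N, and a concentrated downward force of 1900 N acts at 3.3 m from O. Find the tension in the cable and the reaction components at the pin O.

ΣM about O: T·sin49°·6.8 − 1800·3.4 − 1900·3.3 = 0 → T = 12390/(6.8·0.75471) = 2414.25 ≈ 2414 N.
ΣF_x = 0: O_x − T·cos49° = 0 → O_x = 2414.25 × 0.656059 = 1584 N.
ΣF_y = 0: O_y + T·sin49° − 1800 − 1900 = 0 → O_y = 3700 − 2414.25 × 0.75471 = 1878 N.

T = 2414 N, O_x = 1584 N, O_y = 1878 N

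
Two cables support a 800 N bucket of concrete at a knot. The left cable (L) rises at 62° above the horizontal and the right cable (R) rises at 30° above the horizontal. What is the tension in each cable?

T_L = 693.2 N, T_R = 375.8 N

ΣF_x = 0: −T_L·cos62° + T_R·cos30° = 0 → T_R = 0.542099·T_L.
ΣF_y = 0: T_L·sin62° + T_R·sin30° = 800.
Substitute: T_L·(0.882948 + 0.542099·0.5) = 800 → T_L = 693.242 ≈ 693.2 N.
Then T_R = 0.542099 × 693.242 = 375.8 N.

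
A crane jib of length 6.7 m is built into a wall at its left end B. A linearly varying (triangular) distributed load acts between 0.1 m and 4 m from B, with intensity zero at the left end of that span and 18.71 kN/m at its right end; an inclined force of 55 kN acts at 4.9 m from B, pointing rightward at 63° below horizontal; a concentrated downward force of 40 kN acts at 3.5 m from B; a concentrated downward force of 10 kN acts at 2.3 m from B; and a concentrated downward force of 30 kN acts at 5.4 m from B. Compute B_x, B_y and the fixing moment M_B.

B_x = -24.97 kN, B_y = 165.5 kN, M_B = 663.6 kN·m

Resultant of the triangular load: ½ × 18.71 × 3.9 = 36.4845 kN, acting at 2.7 m from B (one-third of the span from the peak).
ΣF_x = 0: B_x + 55·cos63° = 0 → B_x = -24.97 kN.
ΣF_y = 0: B_y − ½·18.71·3.9 − 55·sin63° − 40 − 10 − 30 = 0 → B_y = 165.5 kN.
ΣM about B: M_B − (½·18.71·3.9)·2.7 − 55·sin63°·4.9 − 40·3.5 − 10·2.3 − 30·5.4 = 0 → M_B = 663.6 kN·m.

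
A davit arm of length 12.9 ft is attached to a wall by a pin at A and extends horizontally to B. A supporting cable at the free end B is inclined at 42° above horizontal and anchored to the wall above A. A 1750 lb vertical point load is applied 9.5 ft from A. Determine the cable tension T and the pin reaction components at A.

ΣM about A: T·sin42°·12.9 − 1750·9.5 = 0 → T = 16625/(12.9·0.669131) = 1926.02 ≈ 1926 lb.
ΣF_x = 0: A_x − T·cos42° = 0 → A_x = 1926.02 × 0.743145 = 1431 lb.
ΣF_y = 0: A_y + T·sin42° − 1750 = 0 → A_y = 1750 − 1926.02 × 0.669131 = 461.2 lb.

T = 1926 lb, A_x = 1431 lb, A_y = 461.2 lb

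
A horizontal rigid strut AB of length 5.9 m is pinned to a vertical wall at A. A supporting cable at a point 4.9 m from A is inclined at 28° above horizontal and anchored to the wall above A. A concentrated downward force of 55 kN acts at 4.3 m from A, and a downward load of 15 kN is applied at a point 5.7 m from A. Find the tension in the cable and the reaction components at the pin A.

T = 140.0 kN, A_x = 123.6 kN, A_y = 4.286 kN

ΣM about A: T·sin28°·4.9 − 55·4.3 − 15·5.7 = 0 → T = 322/(4.9·0.469472) = 139.975 ≈ 140.0 kN.
ΣF_x = 0: A_x − T·cos28° = 0 → A_x = 139.975 × 0.882948 = 123.6 kN.
ΣF_y = 0: A_y + T·sin28° − 55 − 15 = 0 → A_y = 70 − 139.975 × 0.469472 = 4.286 kN.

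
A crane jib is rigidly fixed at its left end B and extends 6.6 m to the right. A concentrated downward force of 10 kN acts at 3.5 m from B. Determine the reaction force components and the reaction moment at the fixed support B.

B_x = 0, B_y = 10.00 kN, M_B = 35.00 kN·m

ΣF_x = 0: B_x = 0.
ΣF_y = 0: B_y − 10 = 0 → B_y = 10.00 kN.
ΣM about B: M_B − 10·3.5 = 0 → M_B = 35.00 kN·m.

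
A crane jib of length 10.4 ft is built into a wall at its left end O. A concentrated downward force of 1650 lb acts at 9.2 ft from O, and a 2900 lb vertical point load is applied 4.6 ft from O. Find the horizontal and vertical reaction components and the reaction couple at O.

O_x = 0, O_y = 4550 lb, M_O = 28520 lb·ft

ΣF_x = 0: O_x = 0.
ΣF_y = 0: O_y − 1650 − 2900 = 0 → O_y = 4550 lb.
ΣM about O: M_O − 1650·9.2 − 2900·4.6 = 0 → M_O = 28520 lb·ft.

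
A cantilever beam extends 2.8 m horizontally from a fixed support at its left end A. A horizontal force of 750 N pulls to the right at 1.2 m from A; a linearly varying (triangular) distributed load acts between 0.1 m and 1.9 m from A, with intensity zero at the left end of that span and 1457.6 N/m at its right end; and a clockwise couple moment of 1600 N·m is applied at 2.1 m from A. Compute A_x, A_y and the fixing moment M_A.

A_x = -750.0 N, A_y = 1312 N, M_A = 3305 N·m

Resultant of the triangular load: ½ × 1457.6 × 1.8 = 1311.84 N, acting at 1.3 m from A (one-third of the span from the peak).
ΣF_x = 0: A_x + 750 = 0 → A_x = -750.0 N.
ΣF_y = 0: A_y − ½·1457.6·1.8 = 0 → A_y = 1312 N.
ΣM about A: M_A − (½·1457.6·1.8)·1.3 − 1600 = 0 → M_A = 3305 N·m.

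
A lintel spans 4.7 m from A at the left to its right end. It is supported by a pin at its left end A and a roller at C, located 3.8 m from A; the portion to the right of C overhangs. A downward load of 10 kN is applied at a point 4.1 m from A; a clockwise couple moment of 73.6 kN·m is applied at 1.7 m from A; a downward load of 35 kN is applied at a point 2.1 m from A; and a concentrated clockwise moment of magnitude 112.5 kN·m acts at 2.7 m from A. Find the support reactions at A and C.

A_x = 0, A_y = -34.11 kN, C_y = 79.11 kN

Taking moments about A: C_y·3.8 − 10·4.1 − 73.6 − 35·2.1 − 112.5 = 0 → C_y = 300.6/3.8 = 79.1053 ≈ 79.11 kN.
ΣF_y = 0: A_y + 79.1053 − 10 − 35 = 0 → A_y = -34.11 kN.
ΣF_x = 0: no horizontal applied forces, so A_x = 0.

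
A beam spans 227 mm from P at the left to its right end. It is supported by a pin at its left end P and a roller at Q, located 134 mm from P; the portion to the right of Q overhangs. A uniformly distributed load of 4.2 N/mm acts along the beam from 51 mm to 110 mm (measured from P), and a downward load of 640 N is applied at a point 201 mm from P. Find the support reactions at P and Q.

Resultant of the distributed load: 4.2 × 59 = 247.8 N at 80.5 mm from P.
Moments about P: Q_y·134 − (4.2·59)·80.5 − 640·201 = 0 → Q_y = 148587.9/134 = 1108.86 ≈ 1109 N.
ΣF_y = 0: P_y + 1108.86 − 4.2·59 − 640 = 0 → P_y = -221.1 N.
ΣF_x = 0: no horizontal applied forces, so P_x = 0.

P_x = 0, P_y = -221.1 N, Q_y = 1109 N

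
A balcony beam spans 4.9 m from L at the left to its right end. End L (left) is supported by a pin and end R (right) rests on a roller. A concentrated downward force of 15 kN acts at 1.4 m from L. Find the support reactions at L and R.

L_x = 0, L_y = 10.71 kN, R_y = 4.286 kN

Taking moments about L: R_y·4.9 − 15·1.4 = 0 → R_y = 21/4.9 = 4.28571 ≈ 4.286 kN.
ΣF_y = 0: L_y + 4.28571 − 15 = 0 → L_y = 10.71 kN.
ΣF_x = 0: no horizontal applied forces, so L_x = 0.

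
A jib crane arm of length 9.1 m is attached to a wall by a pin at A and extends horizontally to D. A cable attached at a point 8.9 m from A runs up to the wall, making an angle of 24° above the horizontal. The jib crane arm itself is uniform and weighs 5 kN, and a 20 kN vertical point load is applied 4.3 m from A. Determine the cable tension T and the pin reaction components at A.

T = 30.04 kN, A_x = 27.44 kN, A_y = 12.78 kN

ΣM about A: T·sin24°·8.9 − 5·4.55 − 20·4.3 = 0 → T = 108.75/(8.9·0.406737) = 30.0418 ≈ 30.04 kN.
ΣF_x = 0: A_x − T·cos24° = 0 → A_x = 30.0418 × 0.913545 = 27.44 kN.
ΣF_y = 0: A_y + T·sin24° − 5 − 20 = 0 → A_y = 25 − 30.0418 × 0.406737 = 12.78 kN.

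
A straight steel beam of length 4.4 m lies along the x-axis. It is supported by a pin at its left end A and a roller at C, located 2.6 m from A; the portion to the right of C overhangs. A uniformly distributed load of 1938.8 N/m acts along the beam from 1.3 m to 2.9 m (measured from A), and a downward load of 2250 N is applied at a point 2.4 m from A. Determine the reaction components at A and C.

A_x = 0, A_y = 769.6 N, C_y = 4582 N

Resultant of the distributed load: 1938.8 × 1.6 = 3102.08 N at 2.1 m from A.
Taking moments about A: C_y·2.6 − (1938.8·1.6)·2.1 − 2250·2.4 = 0 → C_y = 11914.368/2.6 = 4582.45 ≈ 4582 N.
ΣF_y = 0: A_y + 4582.45 − 1938.8·1.6 − 2250 = 0 → A_y = 769.6 N.
ΣF_x = 0: no horizontal applied forces, so A_x = 0.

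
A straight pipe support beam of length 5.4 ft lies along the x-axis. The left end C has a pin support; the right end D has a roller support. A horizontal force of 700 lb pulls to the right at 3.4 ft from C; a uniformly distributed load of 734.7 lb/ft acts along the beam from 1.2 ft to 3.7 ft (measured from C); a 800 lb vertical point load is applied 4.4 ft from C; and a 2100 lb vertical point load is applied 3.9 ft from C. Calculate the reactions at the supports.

Resultant of the distributed load: 734.7 × 2.5 = 1836.75 lb at 2.45 ft from C.
Taking moments about C: D_y·5.4 − (734.7·2.5)·2.45 − 800·4.4 − 2100·3.9 = 0 → D_y = 16210.0375/5.4 = 3001.86 ≈ 3002 lb.
ΣF_y = 0: C_y + 3001.86 − 734.7·2.5 − 800 − 2100 = 0 → C_y = 1735 lb.
ΣF_x = 0: C_x + 700 = 0 → C_x = -700.0 lb.

C_x = -700.0 lb, C_y = 1735 lb, D_y = 3002 lb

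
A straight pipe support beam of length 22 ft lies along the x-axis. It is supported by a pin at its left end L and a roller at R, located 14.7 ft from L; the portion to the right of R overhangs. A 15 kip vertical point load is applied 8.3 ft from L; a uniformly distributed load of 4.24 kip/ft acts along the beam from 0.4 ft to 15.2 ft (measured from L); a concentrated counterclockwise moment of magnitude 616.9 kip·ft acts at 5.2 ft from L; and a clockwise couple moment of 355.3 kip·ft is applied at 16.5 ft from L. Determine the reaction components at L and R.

Resultant of the distributed load: 4.24 × 14.8 = 62.752 kip at 7.8 ft from L.
Taking moments about L: R_y·14.7 − 15·8.3 − (4.24·14.8)·7.8 + 616.9 − 355.3 = 0 → R_y = 352.3656/14.7 = 23.9704 ≈ 23.97 kip.
ΣF_y = 0: L_y + 23.9704 − 15 − 4.24·14.8 = 0 → L_y = 53.78 kip.
ΣF_x = 0: no horizontal applied forces, so L_x = 0.

L_x = 0, L_y = 53.78 kip, R_y = 23.97 kip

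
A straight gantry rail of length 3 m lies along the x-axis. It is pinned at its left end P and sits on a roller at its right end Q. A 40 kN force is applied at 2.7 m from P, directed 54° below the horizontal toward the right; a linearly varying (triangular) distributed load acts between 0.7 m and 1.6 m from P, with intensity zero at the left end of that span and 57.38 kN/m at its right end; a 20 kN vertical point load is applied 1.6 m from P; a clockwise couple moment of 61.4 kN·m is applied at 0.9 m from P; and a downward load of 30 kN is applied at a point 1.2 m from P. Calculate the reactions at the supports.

Resultant of the triangular load: ½ × 57.38 × 0.9 = 25.821 kN, acting at 1.3 m from P (one-third of the span from the peak).
Taking moments about P: Q_y·3 − 40·sin54°·2.7 − (½·57.38·0.9)·1.3 − 20·1.6 − 61.4 − 30·1.2 = 0 → Q_y = 250.341/3 = 83.447 ≈ 83.45 kN.
ΣF_y = 0: P_y + 83.447 − 40·sin54° − ½·57.38·0.9 − 20 − 30 = 0 → P_y = 24.73 kN.
ΣF_x = 0: P_x + 40·cos54° = 0 → P_x = -23.51 kN.

P_x = -23.51 kN, P_y = 24.73 kN, Q_y = 83.45 kN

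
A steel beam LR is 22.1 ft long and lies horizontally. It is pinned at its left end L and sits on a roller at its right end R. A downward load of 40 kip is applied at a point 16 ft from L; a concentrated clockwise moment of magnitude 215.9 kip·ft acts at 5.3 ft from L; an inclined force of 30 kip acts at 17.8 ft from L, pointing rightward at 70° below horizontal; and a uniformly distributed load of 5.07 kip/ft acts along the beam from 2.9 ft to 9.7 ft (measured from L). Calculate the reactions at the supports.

L_x = -10.26 kip, L_y = 31.40 kip, R_y = 71.26 kip

Resultant of the distributed load: 5.07 × 6.8 = 34.476 kip at 6.3 ft from L.
Moments about L: R_y·22.1 − 40·16 − 215.9 − 30·sin70°·17.8 − (5.07·6.8)·6.3 = 0 → R_y = 1574.89/22.1 = 71.262 ≈ 71.26 kip.
ΣF_y = 0: L_y + 71.262 − 40 − 30·sin70° − 5.07·6.8 = 0 → L_y = 31.40 kip.
ΣF_x = 0: L_x + 30·cos70° = 0 → L_x = -10.26 kip.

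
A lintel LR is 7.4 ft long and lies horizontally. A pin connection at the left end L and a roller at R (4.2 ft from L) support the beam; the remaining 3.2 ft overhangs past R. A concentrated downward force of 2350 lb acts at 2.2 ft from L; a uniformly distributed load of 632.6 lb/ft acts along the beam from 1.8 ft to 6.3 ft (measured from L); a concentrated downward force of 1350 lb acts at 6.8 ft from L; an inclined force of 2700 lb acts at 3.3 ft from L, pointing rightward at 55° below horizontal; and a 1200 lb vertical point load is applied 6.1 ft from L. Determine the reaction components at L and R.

Resultant of the distributed load: 632.6 × 4.5 = 2846.7 lb at 4.05 ft from L.
Moments about L: R_y·4.2 − 2350·2.2 − (632.6·4.5)·4.05 − 1350·6.8 − 2700·sin55°·3.3 − 1200·6.1 = 0 → R_y = 40497.8/4.2 = 9642.33 ≈ 9642 lb.
ΣF_y = 0: L_y + 9642.33 − 2350 − 632.6·4.5 − 1350 − 2700·sin55° − 1200 = 0 → L_y = 316.1 lb.
ΣF_x = 0: L_x + 2700·cos55° = 0 → L_x = -1549 lb.

L_x = -1549 lb, L_y = 316.1 lb, R_y = 9642 lb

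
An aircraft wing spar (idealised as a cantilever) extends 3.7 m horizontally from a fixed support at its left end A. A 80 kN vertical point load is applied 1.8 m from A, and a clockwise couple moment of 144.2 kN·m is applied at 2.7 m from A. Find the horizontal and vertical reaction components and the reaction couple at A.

A_x = 0, A_y = 80.00 kN, M_A = 288.2 kN·m

ΣF_x = 0: A_x = 0.
ΣF_y = 0: A_y − 80 = 0 → A_y = 80.00 kN.
ΣM about A: M_A − 80·1.8 − 144.2 = 0 → M_A = 288.2 kN·m.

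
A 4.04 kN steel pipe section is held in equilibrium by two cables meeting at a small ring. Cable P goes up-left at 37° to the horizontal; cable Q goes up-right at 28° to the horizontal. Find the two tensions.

T_P = 3.936 kN, T_Q = 3.560 kN

ΣF_x = 0: −T_P·cos37° + T_Q·cos28° = 0 → T_Q = 0.904511·T_P.
ΣF_y = 0: T_P·sin37° + T_Q·sin28° = 4.04.
Substitute: T_P·(0.601815 + 0.904511·0.469472) = 4.04 → T_P = 3.93587 ≈ 3.936 kN.
Then T_Q = 0.904511 × 3.93587 = 3.560 kN.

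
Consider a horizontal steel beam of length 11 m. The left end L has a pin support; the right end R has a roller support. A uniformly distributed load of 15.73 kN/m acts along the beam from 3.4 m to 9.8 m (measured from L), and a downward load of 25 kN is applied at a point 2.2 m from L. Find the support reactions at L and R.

L_x = 0, L_y = 60.27 kN, R_y = 65.40 kN

Resultant of the distributed load: 15.73 × 6.4 = 100.672 kN at 6.6 m from L.
Taking moments about L: R_y·11 − (15.73·6.4)·6.6 − 25·2.2 = 0 → R_y = 719.4352/11 = 65.4032 ≈ 65.40 kN.
ΣF_y = 0: L_y + 65.4032 − 15.73·6.4 − 25 = 0 → L_y = 60.27 kN.
ΣF_x = 0: no horizontal applied forces, so L_x = 0.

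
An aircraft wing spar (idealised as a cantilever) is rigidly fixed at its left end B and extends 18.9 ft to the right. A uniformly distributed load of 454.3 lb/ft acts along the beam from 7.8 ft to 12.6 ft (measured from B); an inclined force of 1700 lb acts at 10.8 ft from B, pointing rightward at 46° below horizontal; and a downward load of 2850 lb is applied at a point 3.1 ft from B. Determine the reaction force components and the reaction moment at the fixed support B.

Resultant of the distributed load: 454.3 × 4.8 = 2180.64 lb at 10.2 ft from B.
ΣF_x = 0: B_x + 1700·cos46° = 0 → B_x = -1181 lb.
ΣF_y = 0: B_y − 454.3·4.8 − 1700·sin46° − 2850 = 0 → B_y = 6254 lb.
ΣM about B: M_B − (454.3·4.8)·10.2 − 1700·sin46°·10.8 − 2850·3.1 = 0 → M_B = 44280 lb·ft.

B_x = -1181 lb, B_y = 6254 lb, M_B = 44280 lb·ft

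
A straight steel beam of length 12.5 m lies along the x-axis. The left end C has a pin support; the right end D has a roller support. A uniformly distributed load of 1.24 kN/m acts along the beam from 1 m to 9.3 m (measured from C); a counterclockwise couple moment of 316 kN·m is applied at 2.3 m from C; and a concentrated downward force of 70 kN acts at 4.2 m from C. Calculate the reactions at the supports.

C_x = 0, C_y = 77.81 kN, D_y = 2.480 kN

Resultant of the distributed load: 1.24 × 8.3 = 10.292 kN at 5.15 m from C.
ΣM about C: D_y·12.5 − (1.24·8.3)·5.15 + 316 − 70·4.2 = 0 → D_y = 31.0038/12.5 = 2.4803 ≈ 2.480 kN.
ΣF_y = 0: C_y + 2.4803 − 1.24·8.3 − 70 = 0 → C_y = 77.81 kN.
ΣF_x = 0: no horizontal applied forces, so C_x = 0.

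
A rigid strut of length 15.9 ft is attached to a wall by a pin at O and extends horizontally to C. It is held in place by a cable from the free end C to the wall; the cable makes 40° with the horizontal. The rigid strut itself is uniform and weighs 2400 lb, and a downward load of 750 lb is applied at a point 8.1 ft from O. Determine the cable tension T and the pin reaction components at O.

T = 2461 lb, O_x = 1885 lb, O_y = 1568 lb

ΣM about O: T·sin40°·15.9 − 2400·7.95 − 750·8.1 = 0 → T = 25155/(15.9·0.642788) = 2461.27 ≈ 2461 lb.
ΣF_x = 0: O_x − T·cos40° = 0 → O_x = 2461.27 × 0.766044 = 1885 lb.
ΣF_y = 0: O_y + T·sin40° − 2400 − 750 = 0 → O_y = 3150 − 2461.27 × 0.642788 = 1568 lb.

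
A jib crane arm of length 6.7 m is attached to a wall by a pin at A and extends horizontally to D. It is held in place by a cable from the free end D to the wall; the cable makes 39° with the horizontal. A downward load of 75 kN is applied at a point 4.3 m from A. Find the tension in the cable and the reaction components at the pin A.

T = 76.49 kN, A_x = 59.44 kN, A_y = 26.87 kN

ΣM about A: T·sin39°·6.7 − 75·4.3 = 0 → T = 322.5/(6.7·0.62932) = 76.4863 ≈ 76.49 kN.
ΣF_x = 0: A_x − T·cos39° = 0 → A_x = 76.4863 × 0.777146 = 59.44 kN.
ΣF_y = 0: A_y + T·sin39° − 75 = 0 → A_y = 75 − 76.4863 × 0.62932 = 26.87 kN.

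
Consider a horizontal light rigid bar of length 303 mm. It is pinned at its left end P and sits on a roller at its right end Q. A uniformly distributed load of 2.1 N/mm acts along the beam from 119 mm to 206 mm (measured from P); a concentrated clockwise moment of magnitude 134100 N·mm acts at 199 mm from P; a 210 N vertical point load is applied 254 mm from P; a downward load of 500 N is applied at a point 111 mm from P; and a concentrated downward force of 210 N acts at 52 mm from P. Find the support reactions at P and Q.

Resultant of the distributed load: 2.1 × 87 = 182.7 N at 162.5 mm from P.
Taking moments about P: Q_y·303 − (2.1·87)·162.5 − 134100 − 210·254 − 500·111 − 210·52 = 0 → Q_y = 283548.75/303 = 935.804 ≈ 935.8 N.
ΣF_y = 0: P_y + 935.804 − 2.1·87 − 210 − 500 − 210 = 0 → P_y = 166.9 N.
ΣF_x = 0: no horizontal applied forces, so P_x = 0.

P_x = 0, P_y = 166.9 N, Q_y = 935.8 N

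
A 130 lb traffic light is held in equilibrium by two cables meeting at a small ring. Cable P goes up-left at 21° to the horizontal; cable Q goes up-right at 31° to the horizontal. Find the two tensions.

ΣF_x = 0: −T_P·cos21° + T_Q·cos31° = 0 → T_Q = 1.08915·T_P.
ΣF_y = 0: T_P·sin21° + T_Q·sin31° = 130.
Substitute: T_P·(0.358368 + 1.08915·0.515038) = 130 → T_P = 141.409 ≈ 141.4 lb.
Then T_Q = 1.08915 × 141.409 = 154.0 lb.

T_P = 141.4 lb, T_Q = 154.0 lb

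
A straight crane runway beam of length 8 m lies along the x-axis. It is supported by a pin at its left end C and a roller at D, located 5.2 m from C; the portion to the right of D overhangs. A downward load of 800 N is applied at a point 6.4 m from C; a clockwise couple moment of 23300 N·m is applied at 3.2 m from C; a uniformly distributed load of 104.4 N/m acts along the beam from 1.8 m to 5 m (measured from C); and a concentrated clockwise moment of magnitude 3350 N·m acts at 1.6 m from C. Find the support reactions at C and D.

C_x = 0, C_y = -5194 N, D_y = 6328 N

Resultant of the distributed load: 104.4 × 3.2 = 334.08 N at 3.4 m from C.
Taking moments about C: D_y·5.2 − 800·6.4 − 23300 − (104.4·3.2)·3.4 − 3350 = 0 → D_y = 32905.872/5.2 = 6328.05 ≈ 6328 N.
ΣF_y = 0: C_y + 6328.05 − 800 − 104.4·3.2 = 0 → C_y = -5194 N.
ΣF_x = 0: no horizontal applied forces, so C_x = 0.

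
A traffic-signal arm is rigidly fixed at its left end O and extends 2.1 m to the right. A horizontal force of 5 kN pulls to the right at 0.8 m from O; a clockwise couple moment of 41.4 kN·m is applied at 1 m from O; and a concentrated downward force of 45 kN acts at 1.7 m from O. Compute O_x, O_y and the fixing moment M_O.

ΣF_x = 0: O_x + 5 = 0 → O_x = -5.000 kN.
ΣF_y = 0: O_y − 45 = 0 → O_y = 45.00 kN.
ΣM about O: M_O − 41.4 − 45·1.7 = 0 → M_O = 117.9 kN·m.

O_x = -5.000 kN, O_y = 45.00 kN, M_O = 117.9 kN·m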